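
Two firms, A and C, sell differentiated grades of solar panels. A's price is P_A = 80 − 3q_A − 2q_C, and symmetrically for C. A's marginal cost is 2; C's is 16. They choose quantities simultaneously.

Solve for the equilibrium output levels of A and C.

Firm A's profit: π = q_A(80 − 3q_A − 2q_C) − 2q_A.
∂π/∂q_A = 78 − 6q_A − 2q_C = 0 ⇒ q_A = 13 − (1/3)q_C.
Similarly q_C = 32/3 − (1/3)q_A.
Plugging q_C into A's best response: q_A = 13 − (1/3)(32/3 − (1/3)q_A) ⇒ (8/9)q_A = 85/9, so q_A = 10.625.
Then q_C = 32/3 − (1/3)·10.625 = 7.125.

10.625, 7.125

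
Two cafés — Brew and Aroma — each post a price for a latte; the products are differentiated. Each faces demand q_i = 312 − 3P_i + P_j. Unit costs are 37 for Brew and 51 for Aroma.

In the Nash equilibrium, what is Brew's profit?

Brew's profit: π = (P_{Brew} − 37)(312 − 3P_{Brew} + P_{Aroma}).
∂π/∂P_{Brew} = 423 − 6P_{Brew} + P_{Aroma} = 0 ⇒ P_{Brew} = 70.5 + (1/6)P_{Aroma}.
Similarly P_{Aroma} = 77.5 + (1/6)P_{Brew}.
Substituting the second reaction function into the first: P_{Brew} = 70.5 + (1/6)(77.5 + (1/6)P_{Brew}), which gives (35/36)P_{Brew} = 1001/12 ⇒ P_{Brew} = 85.8.
Then P_{Aroma} = 77.5 + (1/6)·85.8 = 91.8.
q_{Brew} = 312 − 3·85.8 + 91.8 = 146.4.
Profit = (85.8 − 37)·146.4 = 7144.32.

7144.32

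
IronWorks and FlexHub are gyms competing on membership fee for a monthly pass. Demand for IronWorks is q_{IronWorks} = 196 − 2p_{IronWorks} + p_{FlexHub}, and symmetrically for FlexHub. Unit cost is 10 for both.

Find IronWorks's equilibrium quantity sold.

124

IronWorks's profit: π = (p_{IronWorks} − 10)(196 − 2p_{IronWorks} + p_{FlexHub}).
∂π/∂p_{IronWorks} = 216 − 4p_{IronWorks} + p_{FlexHub} = 0 ⇒ p_{IronWorks} = 54 + 0.25p_{FlexHub}.
The game is symmetric, so in equilibrium p_{FlexHub} = p_{IronWorks}: the reaction function gives 0.75p_{IronWorks} = 54, hence p_{IronWorks} = 72.
q_{IronWorks} = 196 − 2·72 + 72 = 124.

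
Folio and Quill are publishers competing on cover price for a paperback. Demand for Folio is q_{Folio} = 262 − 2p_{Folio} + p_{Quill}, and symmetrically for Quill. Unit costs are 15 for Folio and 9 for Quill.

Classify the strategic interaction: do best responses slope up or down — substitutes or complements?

strategic complements

Folio's profit: π = (p_{Folio} − 15)(262 − 2p_{Folio} + p_{Quill}).
∂π/∂p_{Folio} = 292 − 4p_{Folio} + p_{Quill} = 0 ⇒ p_{Folio} = 73 + 0.25p_{Quill}.
The best-response slope dp_{Folio}/dp_{Quill} = 0.25 > 0: the reaction function is upward-sloping, so the choices are strategic complements.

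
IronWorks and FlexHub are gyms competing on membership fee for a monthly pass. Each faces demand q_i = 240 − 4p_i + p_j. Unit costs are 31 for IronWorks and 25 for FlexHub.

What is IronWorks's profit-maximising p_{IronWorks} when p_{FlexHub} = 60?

53

IronWorks's profit: π = (p_{IronWorks} − 31)(240 − 4p_{IronWorks} + p_{FlexHub}).
∂π/∂p_{IronWorks} = 364 − 8p_{IronWorks} + p_{FlexHub} = 0 ⇒ p_{IronWorks} = 45.5 + 0.125p_{FlexHub}.
At p_{FlexHub} = 60: p_{IronWorks} = 45.5 + 0.125·60 = 53.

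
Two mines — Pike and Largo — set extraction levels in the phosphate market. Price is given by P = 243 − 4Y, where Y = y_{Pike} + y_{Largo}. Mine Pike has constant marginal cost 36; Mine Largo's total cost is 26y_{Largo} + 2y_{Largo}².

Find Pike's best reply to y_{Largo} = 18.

Mine Pike's profit: π = y_{Pike}(243 − 4(y_{Pike} + y_{Largo})) − 36y_{Pike}.
∂π/∂y_{Pike} = 207 − 8y_{Pike} − 4y_{Largo} = 0, so y_{Pike} = 25.875 − 0.5y_{Largo}.
At y_{Largo} = 18: y_{Pike} = 25.875 − 0.5·18 = 16.875.

16.875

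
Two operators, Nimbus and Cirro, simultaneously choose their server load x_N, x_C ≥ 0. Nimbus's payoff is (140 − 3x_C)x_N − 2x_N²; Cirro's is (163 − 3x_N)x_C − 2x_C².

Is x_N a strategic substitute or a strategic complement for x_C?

Expanding Nimbus's payoff: 140x_N − 3x_Cx_N − 2x_N².
∂π/∂x_N = 140 − 3x_C − 4x_N = 0, so x_N = 35 − 0.75x_C.
The best-response slope dx_N/dx_C = −0.75 < 0: the reaction function is downward-sloping, so the choices are strategic substitutes.

strategic substitutes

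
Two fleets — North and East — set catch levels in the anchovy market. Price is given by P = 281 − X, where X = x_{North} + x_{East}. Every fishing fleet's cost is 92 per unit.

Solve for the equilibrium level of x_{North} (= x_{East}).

63

Fishing fleet North's profit: π = x_{North}(281 − (x_{North} + x_{East})) − 92x_{North}.
∂π/∂x_{North} = 189 − 2x_{North} − x_{East} = 0, so x_{North} = 94.5 − 0.5x_{East}.
By symmetry x_{East} = x_{North}; substituting into the reaction function, 1.5x_{North} = 94.5 and x_{North} = 63.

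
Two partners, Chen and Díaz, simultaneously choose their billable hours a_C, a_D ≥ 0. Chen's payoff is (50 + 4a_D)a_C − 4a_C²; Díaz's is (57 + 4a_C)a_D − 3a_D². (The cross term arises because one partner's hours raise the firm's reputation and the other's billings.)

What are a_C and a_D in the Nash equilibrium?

Expanding Chen's payoff: 50a_C + 4a_Da_C − 4a_C².
∂π/∂a_C = 50 + 4a_D − 8a_C = 0, so a_C = 6.25 + 0.5a_D.
Likewise for Díaz: a_D = 9.5 + (2/3)a_C.
Solving the two reaction functions simultaneously: (1 − (0.5)(2/3))a_C = 6.25 + 0.5·9.5, so (2/3)a_C = 11 and a_C = 16.5.
Then a_D = 9.5 + (2/3)·16.5 = 20.5.

16.5, 20.5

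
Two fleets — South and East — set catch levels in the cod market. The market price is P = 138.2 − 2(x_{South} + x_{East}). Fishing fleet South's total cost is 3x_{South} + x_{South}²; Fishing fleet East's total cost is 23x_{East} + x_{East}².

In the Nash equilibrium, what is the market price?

Fishing fleet South's profit: π = x_{South}(138.2 − 2(x_{South} + x_{East})) − 3x_{South} − x_{South}².
∂π/∂x_{South} = 135.2 − 6x_{South} − 2x_{East} = 0, so x_{South} = 338/15 − (1/3)x_{East}.
By the same steps for East: x_{East} = 19.2 − (1/3)x_{South}.
Substituting the second reaction function into the first: x_{South} = 338/15 − (1/3)(19.2 − (1/3)x_{South}), which gives (8/9)x_{South} = 242/15 ⇒ x_{South} = 18.15.
Then x_{East} = 19.2 − (1/3)·18.15 = 13.15.
Equilibrium price: P = 138.2 − 2·31.3 = 75.6.

75.6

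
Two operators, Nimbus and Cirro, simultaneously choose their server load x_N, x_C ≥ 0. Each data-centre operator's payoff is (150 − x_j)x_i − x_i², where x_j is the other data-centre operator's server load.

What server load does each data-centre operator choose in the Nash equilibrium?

Nimbus's payoff is (150 − x_C)x_N − x_N².
∂π/∂x_N = 150 − x_C − 2x_N = 0, so x_N = 75 − 0.5x_C.
Setting x_N = x_C in the reaction function: x_N = 75 − 0.5x_N, so x_N = 75 / 1.5 = 50.

50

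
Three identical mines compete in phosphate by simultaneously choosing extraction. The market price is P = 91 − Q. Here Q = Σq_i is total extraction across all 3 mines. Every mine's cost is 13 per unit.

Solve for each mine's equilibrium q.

A representative mine's profit is π_i = q_i(91 − Q) − 13q_i, with Q = q_i + Σ_{j≠i} q_j.
First-order condition: 78 − 2q_i − Σ_{j≠i} q_j = 0.
In a symmetric equilibrium every mine chooses the same q, so Σ_{j≠i} q_j = 2q. The condition becomes 78 − 4q = 0, giving q = 78/4 = 19.5.

19.5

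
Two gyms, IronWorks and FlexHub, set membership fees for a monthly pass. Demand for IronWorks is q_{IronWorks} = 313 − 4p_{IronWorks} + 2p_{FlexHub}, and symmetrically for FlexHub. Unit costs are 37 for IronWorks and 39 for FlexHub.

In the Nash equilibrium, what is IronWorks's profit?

IronWorks's profit: π = (p_{IronWorks} − 37)(313 − 4p_{IronWorks} + 2p_{FlexHub}).
∂π/∂p_{IronWorks} = 461 − 8p_{IronWorks} + 2p_{FlexHub} = 0 ⇒ p_{IronWorks} = 57.625 + 0.25p_{FlexHub}.
Similarly p_{FlexHub} = 58.625 + 0.25p_{IronWorks}.
Plugging p_{FlexHub} into IronWorks's best response: p_{IronWorks} = 57.625 + 0.25(58.625 + 0.25p_{IronWorks}) ⇒ 0.9375p_{IronWorks} = 2313/32, so p_{IronWorks} = 77.1.
Then p_{FlexHub} = 58.625 + 0.25·77.1 = 77.9.
q_{IronWorks} = 313 − 4·77.1 + 2·77.9 = 160.4.
Profit = (77.1 − 37)·160.4 = 6432.04.

6432.04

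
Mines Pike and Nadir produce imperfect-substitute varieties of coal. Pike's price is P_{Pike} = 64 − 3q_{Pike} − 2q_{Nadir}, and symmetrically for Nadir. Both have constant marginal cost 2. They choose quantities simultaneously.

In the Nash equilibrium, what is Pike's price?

Mine Pike's profit: π = q_{Pike}(64 − 3q_{Pike} − 2q_{Nadir}) − 2q_{Pike}.
∂π/∂q_{Pike} = 62 − 6q_{Pike} − 2q_{Nadir} = 0 ⇒ q_{Pike} = 31/3 − (1/3)q_{Nadir}.
The game is symmetric, so in equilibrium q_{Nadir} = q_{Pike}: the reaction function gives (4/3)q_{Pike} = 31/3, hence q_{Pike} = 7.75.
P_{Pike} = 64 − 3·7.75 − 2·7.75 = 25.25.

25.25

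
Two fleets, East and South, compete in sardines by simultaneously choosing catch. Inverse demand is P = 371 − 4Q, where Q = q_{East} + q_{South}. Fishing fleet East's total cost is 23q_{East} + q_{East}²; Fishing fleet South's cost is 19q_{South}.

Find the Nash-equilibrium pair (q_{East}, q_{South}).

21.5, 33.25

Fishing fleet East's profit: π = q_{East}(371 − 4(q_{East} + q_{South})) − 23q_{East} − q_{East}².
∂π/∂q_{East} = 348 − 10q_{East} − 4q_{South} = 0, so q_{East} = 34.8 − 0.4q_{South}.
For South: ∂π/∂q_{South} = 352 − 8q_{South} − 4q_{East} = 0 ⇒ q_{South} = 44 − 0.5q_{East}.
Plugging q_{South} into East's best response: q_{East} = 34.8 − 0.4(44 − 0.5q_{East}) ⇒ 0.8q_{East} = 17.2, so q_{East} = 21.5.
Then q_{South} = 44 − 0.5·21.5 = 33.25.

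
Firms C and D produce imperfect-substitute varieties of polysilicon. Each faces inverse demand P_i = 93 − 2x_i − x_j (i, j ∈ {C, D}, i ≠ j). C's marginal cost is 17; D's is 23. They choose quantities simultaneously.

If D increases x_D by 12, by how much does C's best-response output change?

Firm C's profit: π = x_C(93 − 2x_C − x_D) − 17x_C.
∂π/∂x_C = 76 − 4x_C − x_D = 0 ⇒ x_C = 19 − 0.25x_D.
The reaction-function slope is −0.25, so a 12-unit rise in x_D moves x_C by −0.25 × 12 = −3. C's best response falls — the actions are strategic substitutes.

-3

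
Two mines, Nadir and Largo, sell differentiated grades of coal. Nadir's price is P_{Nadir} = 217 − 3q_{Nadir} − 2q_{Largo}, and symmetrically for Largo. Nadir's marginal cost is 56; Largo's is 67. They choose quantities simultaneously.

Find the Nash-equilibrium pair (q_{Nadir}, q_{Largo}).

Mine Nadir's profit: π = q_{Nadir}(217 − 3q_{Nadir} − 2q_{Largo}) − 56q_{Nadir}.
∂π/∂q_{Nadir} = 161 − 6q_{Nadir} − 2q_{Largo} = 0 ⇒ q_{Nadir} = 161/6 − (1/3)q_{Largo}.
Similarly q_{Largo} = 25 − (1/3)q_{Nadir}.
Plugging q_{Largo} into Nadir's best response: q_{Nadir} = 161/6 − (1/3)(25 − (1/3)q_{Nadir}) ⇒ (8/9)q_{Nadir} = 18.5, so q_{Nadir} = 20.8125.
Then q_{Largo} = 25 − (1/3)·20.8125 = 18.0625.

20.8125, 18.0625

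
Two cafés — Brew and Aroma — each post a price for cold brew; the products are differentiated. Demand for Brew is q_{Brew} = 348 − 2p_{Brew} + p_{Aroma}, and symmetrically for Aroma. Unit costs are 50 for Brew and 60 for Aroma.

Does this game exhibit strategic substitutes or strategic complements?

Brew's profit: π = (p_{Brew} − 50)(348 − 2p_{Brew} + p_{Aroma}).
∂π/∂p_{Brew} = 448 − 4p_{Brew} + p_{Aroma} = 0 ⇒ p_{Brew} = 112 + 0.25p_{Aroma}.
The best-response slope dp_{Brew}/dp_{Aroma} = 0.25 > 0: the reaction function is upward-sloping, so the choices are strategic complements.

strategic complements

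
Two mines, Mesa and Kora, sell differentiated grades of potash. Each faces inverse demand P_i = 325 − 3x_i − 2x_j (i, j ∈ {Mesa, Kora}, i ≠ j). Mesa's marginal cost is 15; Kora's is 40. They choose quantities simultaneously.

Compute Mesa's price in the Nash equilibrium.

Mine Mesa's profit: π = x_{Mesa}(325 − 3x_{Mesa} − 2x_{Kora}) − 15x_{Mesa}.
∂π/∂x_{Mesa} = 310 − 6x_{Mesa} − 2x_{Kora} = 0 ⇒ x_{Mesa} = 155/3 − (1/3)x_{Kora}.
Similarly x_{Kora} = 47.5 − (1/3)x_{Mesa}.
Substituting the second reaction function into the first: x_{Mesa} = 155/3 − (1/3)(47.5 − (1/3)x_{Mesa}), which gives (8/9)x_{Mesa} = 215/6 ⇒ x_{Mesa} = 40.3125.
Then x_{Kora} = 47.5 − (1/3)·40.3125 = 34.0625.
P_{Mesa} = 325 − 3·40.3125 − 2·34.0625 = 135.9375.

135.9375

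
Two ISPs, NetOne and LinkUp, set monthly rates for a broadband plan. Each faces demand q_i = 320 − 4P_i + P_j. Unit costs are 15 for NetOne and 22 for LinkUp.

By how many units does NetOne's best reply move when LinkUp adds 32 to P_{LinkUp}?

4

NetOne's profit: π = (P_{NetOne} − 15)(320 − 4P_{NetOne} + P_{LinkUp}).
∂π/∂P_{NetOne} = 380 − 8P_{NetOne} + P_{LinkUp} = 0 ⇒ P_{NetOne} = 47.5 + 0.125P_{LinkUp}.
The reaction-function slope is 0.125, so a 32-unit rise in P_{LinkUp} moves P_{NetOne} by 0.125 × 32 = 4. NetOne's best response rises — the actions are strategic complements.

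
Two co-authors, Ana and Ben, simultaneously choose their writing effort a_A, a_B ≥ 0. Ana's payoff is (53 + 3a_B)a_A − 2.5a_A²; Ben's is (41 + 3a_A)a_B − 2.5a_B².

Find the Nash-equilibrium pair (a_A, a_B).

24.25, 22.75

Expanding Ana's payoff: 53a_A + 3a_Ba_A − 2.5a_A².
∂π/∂a_A = 53 + 3a_B − 5a_A = 0, so a_A = 10.6 + 0.6a_B.
Likewise for Ben: a_B = 8.2 + 0.6a_A.
Solving the two reaction functions simultaneously: (1 − (0.6)(0.6))a_A = 10.6 + 0.6·8.2, so 0.64a_A = 15.52 and a_A = 24.25.
Then a_B = 8.2 + 0.6·24.25 = 22.75.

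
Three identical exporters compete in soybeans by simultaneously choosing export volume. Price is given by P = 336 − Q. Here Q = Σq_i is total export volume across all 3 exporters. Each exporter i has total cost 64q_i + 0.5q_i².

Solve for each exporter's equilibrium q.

A representative exporter's profit is π_i = q_i(336 − Q) − 64q_i − 0.5q_i², with Q = q_i + Σ_{j≠i} q_j.
First-order condition: 272 − 3q_i − Σ_{j≠i} q_j = 0.
With identical exporters, set every q_j = q: then 272 − 3q − 2q = 0, i.e. q = 272/5 = 54.4.

54.4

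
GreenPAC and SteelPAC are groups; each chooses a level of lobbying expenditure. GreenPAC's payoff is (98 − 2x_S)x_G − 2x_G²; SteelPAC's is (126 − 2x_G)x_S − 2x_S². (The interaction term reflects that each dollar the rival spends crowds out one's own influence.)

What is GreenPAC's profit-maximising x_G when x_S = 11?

19

Expanding GreenPAC's payoff: 98x_G − 2x_Sx_G − 2x_G².
∂π/∂x_G = 98 − 2x_S − 4x_G = 0, so x_G = 24.5 − 0.5x_S.
At x_S = 11: x_G = 24.5 − 0.5·11 = 19.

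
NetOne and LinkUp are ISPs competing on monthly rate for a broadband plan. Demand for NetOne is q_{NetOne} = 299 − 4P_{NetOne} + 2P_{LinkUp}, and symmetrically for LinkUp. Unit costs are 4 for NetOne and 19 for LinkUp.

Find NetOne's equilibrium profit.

NetOne's profit: π = (P_{NetOne} − 4)(299 − 4P_{NetOne} + 2P_{LinkUp}).
∂π/∂P_{NetOne} = 315 − 8P_{NetOne} + 2P_{LinkUp} = 0 ⇒ P_{NetOne} = 39.375 + 0.25P_{LinkUp}.
Similarly P_{LinkUp} = 46.875 + 0.25P_{NetOne}.
Substituting the second reaction function into the first: P_{NetOne} = 39.375 + 0.25(46.875 + 0.25P_{NetOne}), which gives 0.9375P_{NetOne} = 1635/32 ⇒ P_{NetOne} = 54.5.
Then P_{LinkUp} = 46.875 + 0.25·54.5 = 60.5.
q_{NetOne} = 299 − 4·54.5 + 2·60.5 = 202.
Profit = (54.5 − 4)·202 = 10201.

10201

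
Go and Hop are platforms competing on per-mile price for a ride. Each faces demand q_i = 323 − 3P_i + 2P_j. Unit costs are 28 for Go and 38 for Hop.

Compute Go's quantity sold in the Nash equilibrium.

226.875

Go's profit: π = (P_{Go} − 28)(323 − 3P_{Go} + 2P_{Hop}).
∂π/∂P_{Go} = 407 − 6P_{Go} + 2P_{Hop} = 0 ⇒ P_{Go} = 407/6 + (1/3)P_{Hop}.
Similarly P_{Hop} = 437/6 + (1/3)P_{Go}.
Solving the two reaction functions simultaneously: (1 − (1/3)(1/3))P_{Go} = 407/6 + (1/3)·(437/6), so (8/9)P_{Go} = 829/9 and P_{Go} = 103.625.
Then P_{Hop} = 437/6 + (1/3)·103.625 = 107.375.
q_{Go} = 323 − 3·103.625 + 2·107.375 = 226.875.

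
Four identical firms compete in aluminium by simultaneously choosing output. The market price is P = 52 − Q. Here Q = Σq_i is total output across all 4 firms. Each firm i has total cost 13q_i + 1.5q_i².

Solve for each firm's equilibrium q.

4.875

A representative firm's profit is π_i = q_i(52 − Q) − 13q_i − 1.5q_i², with Q = q_i + Σ_{j≠i} q_j.
First-order condition: 39 − 5q_i − Σ_{j≠i} q_j = 0.
With identical firms, set every q_j = q: then 39 − 5q − 3q = 0, i.e. q = 39/8 = 4.875.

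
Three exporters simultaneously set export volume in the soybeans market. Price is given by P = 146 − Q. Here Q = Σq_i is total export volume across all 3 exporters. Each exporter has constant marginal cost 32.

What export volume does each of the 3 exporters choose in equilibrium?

A representative exporter's profit is π_i = q_i(146 − Q) − 32q_i, with Q = q_i + Σ_{j≠i} q_j.
First-order condition: 114 − 2q_i − Σ_{j≠i} q_j = 0.
In a symmetric equilibrium every exporter chooses the same q, so Σ_{j≠i} q_j = 2q. The condition becomes 114 − 4q = 0, giving q = 114/4 = 28.5.

28.5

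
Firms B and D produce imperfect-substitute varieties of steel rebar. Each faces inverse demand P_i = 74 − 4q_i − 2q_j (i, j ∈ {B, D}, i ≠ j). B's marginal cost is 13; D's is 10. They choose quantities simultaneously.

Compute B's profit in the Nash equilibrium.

Firm B's profit: π = q_B(74 − 4q_B − 2q_D) − 13q_B.
∂π/∂q_B = 61 − 8q_B − 2q_D = 0 ⇒ q_B = 7.625 − 0.25q_D.
Similarly q_D = 8 − 0.25q_B.
Solving the two reaction functions simultaneously: (1 − (−0.25)(−0.25))q_B = 7.625 − 0.25·8, so 0.9375q_B = 5.625 and q_B = 6.
Then q_D = 8 − 0.25·6 = 6.5.
P_B = 74 − 4·6 − 2·6.5 = 37.
Profit = (37 − 13)·6 = 144.

144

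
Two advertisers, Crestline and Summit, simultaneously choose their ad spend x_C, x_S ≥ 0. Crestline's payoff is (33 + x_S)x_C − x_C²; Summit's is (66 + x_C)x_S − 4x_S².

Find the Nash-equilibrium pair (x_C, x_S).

22, 11

Expanding Crestline's payoff: 33x_C + x_Sx_C − x_C².
∂π/∂x_C = 33 + x_S − 2x_C = 0, so x_C = 16.5 + 0.5x_S.
Likewise for Summit: x_S = 8.25 + 0.125x_C.
Plugging x_S into Crestline's best response: x_C = 16.5 + 0.5(8.25 + 0.125x_C) ⇒ 0.9375x_C = 20.625, so x_C = 22.
Then x_S = 8.25 + 0.125·22 = 11.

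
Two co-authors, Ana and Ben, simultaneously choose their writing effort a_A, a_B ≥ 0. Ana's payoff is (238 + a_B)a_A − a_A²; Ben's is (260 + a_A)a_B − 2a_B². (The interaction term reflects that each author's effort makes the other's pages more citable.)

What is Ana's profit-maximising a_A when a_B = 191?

Expanding Ana's payoff: 238a_A + a_Ba_A − a_A².
∂π/∂a_A = 238 + a_B − 2a_A = 0, so a_A = 119 + 0.5a_B.
At a_B = 191: a_A = 119 + 0.5·191 = 214.5.

214.5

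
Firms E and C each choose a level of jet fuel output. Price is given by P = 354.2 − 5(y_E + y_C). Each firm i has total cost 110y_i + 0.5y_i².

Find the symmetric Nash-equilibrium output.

15.2625

Firm E's profit: π = y_E(354.2 − 5(y_E + y_C)) − 110y_E − 0.5y_E².
∂π/∂y_E = 244.2 − 11y_E − 5y_C = 0, so y_E = 22.2 − (5/11)y_C.
The game is symmetric, so in equilibrium y_C = y_E: the reaction function gives (16/11)y_E = 22.2, hence y_E = 15.2625.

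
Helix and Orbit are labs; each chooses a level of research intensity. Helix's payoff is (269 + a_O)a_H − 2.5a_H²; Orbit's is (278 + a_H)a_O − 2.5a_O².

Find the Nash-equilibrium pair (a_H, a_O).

67.625, 69.125

Expanding Helix's payoff: 269a_H + a_Oa_H − 2.5a_H².
∂π/∂a_H = 269 + a_O − 5a_H = 0, so a_H = 53.8 + 0.2a_O.
Likewise for Orbit: a_O = 55.6 + 0.2a_H.
Solving the two reaction functions simultaneously: (1 − (0.2)(0.2))a_H = 53.8 + 0.2·55.6, so 0.96a_H = 64.92 and a_H = 67.625.
Then a_O = 55.6 + 0.2·67.625 = 69.125.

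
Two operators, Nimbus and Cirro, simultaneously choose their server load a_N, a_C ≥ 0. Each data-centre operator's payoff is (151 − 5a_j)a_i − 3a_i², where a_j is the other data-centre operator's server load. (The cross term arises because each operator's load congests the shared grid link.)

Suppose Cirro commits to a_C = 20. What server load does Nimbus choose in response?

Nimbus's payoff is (151 − 5a_C)a_N − 3a_N².
∂π/∂a_N = 151 − 5a_C − 6a_N = 0, so a_N = 151/6 − (5/6)a_C.
At a_C = 20: a_N = 151/6 − (5/6)·20 = 8.5.

8.5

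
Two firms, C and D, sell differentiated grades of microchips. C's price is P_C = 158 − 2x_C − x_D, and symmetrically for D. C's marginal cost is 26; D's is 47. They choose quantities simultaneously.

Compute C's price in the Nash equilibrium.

81.6

Firm C's profit: π = x_C(158 − 2x_C − x_D) − 26x_C.
∂π/∂x_C = 132 − 4x_C − x_D = 0 ⇒ x_C = 33 − 0.25x_D.
Similarly x_D = 27.75 − 0.25x_C.
Substituting the second reaction function into the first: x_C = 33 − 0.25(27.75 − 0.25x_C), which gives 0.9375x_C = 26.0625 ⇒ x_C = 27.8.
Then x_D = 27.75 − 0.25·27.8 = 20.8.
P_C = 158 − 2·27.8 − 20.8 = 81.6.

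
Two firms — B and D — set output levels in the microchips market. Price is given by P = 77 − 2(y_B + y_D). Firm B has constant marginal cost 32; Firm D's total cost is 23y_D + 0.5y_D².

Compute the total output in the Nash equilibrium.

15.1875

Firm B's profit: π = y_B(77 − 2(y_B + y_D)) − 32y_B.
∂π/∂y_B = 45 − 4y_B − 2y_D = 0, so y_B = 11.25 − 0.5y_D.
For D: ∂π/∂y_D = 54 − 5y_D − 2y_B = 0 ⇒ y_D = 10.8 − 0.4y_B.
Substituting the second reaction function into the first: y_B = 11.25 − 0.5(10.8 − 0.4y_B), which gives 0.8y_B = 5.85 ⇒ y_B = 7.3125.
Then y_D = 10.8 − 0.4·7.3125 = 7.875.
Total output: 7.3125 + 7.875 = 15.1875.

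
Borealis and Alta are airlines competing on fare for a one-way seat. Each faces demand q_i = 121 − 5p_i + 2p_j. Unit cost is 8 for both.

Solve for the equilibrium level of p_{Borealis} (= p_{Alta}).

Borealis's profit: π = (p_{Borealis} − 8)(121 − 5p_{Borealis} + 2p_{Alta}).
∂π/∂p_{Borealis} = 161 − 10p_{Borealis} + 2p_{Alta} = 0 ⇒ p_{Borealis} = 16.1 + 0.2p_{Alta}.
Setting p_{Borealis} = p_{Alta} in the reaction function: p_{Borealis} = 16.1 + 0.2p_{Borealis}, so p_{Borealis} = 16.1 / 0.8 = 20.125.

20.125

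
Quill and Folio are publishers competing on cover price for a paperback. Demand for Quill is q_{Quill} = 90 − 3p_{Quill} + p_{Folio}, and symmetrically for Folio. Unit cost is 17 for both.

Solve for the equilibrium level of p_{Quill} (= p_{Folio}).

Quill's profit: π = (p_{Quill} − 17)(90 − 3p_{Quill} + p_{Folio}).
∂π/∂p_{Quill} = 141 − 6p_{Quill} + p_{Folio} = 0 ⇒ p_{Quill} = 23.5 + (1/6)p_{Folio}.
Setting p_{Quill} = p_{Folio} in the reaction function: p_{Quill} = 23.5 + (1/6)p_{Quill}, so p_{Quill} = 23.5 / (5/6) = 28.2.

28.2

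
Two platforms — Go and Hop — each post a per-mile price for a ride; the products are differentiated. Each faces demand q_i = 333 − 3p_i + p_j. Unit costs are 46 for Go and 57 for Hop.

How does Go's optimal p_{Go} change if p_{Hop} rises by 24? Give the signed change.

Go's profit: π = (p_{Go} − 46)(333 − 3p_{Go} + p_{Hop}).
∂π/∂p_{Go} = 471 − 6p_{Go} + p_{Hop} = 0 ⇒ p_{Go} = 78.5 + (1/6)p_{Hop}.
The reaction-function slope is 1/6, so a 24-unit rise in p_{Hop} moves p_{Go} by 1/6 × 24 = 4. Go's best response rises — the actions are strategic complements.

4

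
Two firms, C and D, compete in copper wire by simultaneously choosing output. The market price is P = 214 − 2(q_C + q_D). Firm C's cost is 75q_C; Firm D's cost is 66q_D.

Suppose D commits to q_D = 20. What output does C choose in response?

24.75

Firm C's profit: π = q_C(214 − 2(q_C + q_D)) − 75q_C.
∂π/∂q_C = 139 − 4q_C − 2q_D = 0, so q_C = 34.75 − 0.5q_D.
At q_D = 20: q_C = 34.75 − 0.5·20 = 24.75.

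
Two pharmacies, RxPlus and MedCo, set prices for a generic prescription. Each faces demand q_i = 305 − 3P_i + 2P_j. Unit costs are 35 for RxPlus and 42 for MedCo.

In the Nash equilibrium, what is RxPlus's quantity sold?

206.4375

RxPlus's profit: π = (P_{RxPlus} − 35)(305 − 3P_{RxPlus} + 2P_{MedCo}).
∂π/∂P_{RxPlus} = 410 − 6P_{RxPlus} + 2P_{MedCo} = 0 ⇒ P_{RxPlus} = 205/3 + (1/3)P_{MedCo}.
Similarly P_{MedCo} = 431/6 + (1/3)P_{RxPlus}.
Solving the two reaction functions simultaneously: (1 − (1/3)(1/3))P_{RxPlus} = 205/3 + (1/3)·(431/6), so (8/9)P_{RxPlus} = 1661/18 and P_{RxPlus} = 103.8125.
Then P_{MedCo} = 431/6 + (1/3)·103.8125 = 106.4375.
q_{RxPlus} = 305 − 3·103.8125 + 2·106.4375 = 206.4375.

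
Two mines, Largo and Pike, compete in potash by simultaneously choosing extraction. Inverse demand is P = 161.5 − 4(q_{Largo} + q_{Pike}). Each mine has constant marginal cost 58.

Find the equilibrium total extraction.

17.25

Mine Largo's profit: π = q_{Largo}(161.5 − 4(q_{Largo} + q_{Pike})) − 58q_{Largo}.
∂π/∂q_{Largo} = 103.5 − 8q_{Largo} − 4q_{Pike} = 0, so q_{Largo} = 12.9375 − 0.5q_{Pike}.
By symmetry q_{Pike} = q_{Largo}; substituting into the reaction function, 1.5q_{Largo} = 12.9375 and q_{Largo} = 8.625.
Total extraction: 8.625 + 8.625 = 17.25.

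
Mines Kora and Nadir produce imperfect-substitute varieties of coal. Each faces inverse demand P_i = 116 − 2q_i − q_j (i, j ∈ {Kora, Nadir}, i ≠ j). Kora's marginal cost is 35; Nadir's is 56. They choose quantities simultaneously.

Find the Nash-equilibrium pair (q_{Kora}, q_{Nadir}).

17.6, 10.6

Mine Kora's profit: π = q_{Kora}(116 − 2q_{Kora} − q_{Nadir}) − 35q_{Kora}.
∂π/∂q_{Kora} = 81 − 4q_{Kora} − q_{Nadir} = 0 ⇒ q_{Kora} = 20.25 − 0.25q_{Nadir}.
Similarly q_{Nadir} = 15 − 0.25q_{Kora}.
Plugging q_{Nadir} into Kora's best response: q_{Kora} = 20.25 − 0.25(15 − 0.25q_{Kora}) ⇒ 0.9375q_{Kora} = 16.5, so q_{Kora} = 17.6.
Then q_{Nadir} = 15 − 0.25·17.6 = 10.6.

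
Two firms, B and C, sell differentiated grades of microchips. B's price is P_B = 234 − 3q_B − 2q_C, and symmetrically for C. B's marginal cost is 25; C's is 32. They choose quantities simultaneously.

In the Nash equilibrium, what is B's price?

104.6875

Firm B's profit: π = q_B(234 − 3q_B − 2q_C) − 25q_B.
∂π/∂q_B = 209 − 6q_B − 2q_C = 0 ⇒ q_B = 209/6 − (1/3)q_C.
Similarly q_C = 101/3 − (1/3)q_B.
Plugging q_C into B's best response: q_B = 209/6 − (1/3)(101/3 − (1/3)q_B) ⇒ (8/9)q_B = 425/18, so q_B = 26.5625.
Then q_C = 101/3 − (1/3)·26.5625 = 24.8125.
P_B = 234 − 3·26.5625 − 2·24.8125 = 104.6875.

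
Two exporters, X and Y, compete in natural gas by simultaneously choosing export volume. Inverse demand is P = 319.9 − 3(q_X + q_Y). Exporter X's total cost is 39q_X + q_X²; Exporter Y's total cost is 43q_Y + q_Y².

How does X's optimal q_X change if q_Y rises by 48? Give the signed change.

-18

Exporter X's profit: π = q_X(319.9 − 3(q_X + q_Y)) − 39q_X − q_X².
∂π/∂q_X = 280.9 − 8q_X − 3q_Y = 0, so q_X = 35.1125 − 0.375q_Y.
The reaction-function slope is −0.375, so a 48-unit rise in q_Y moves q_X by −0.375 × 48 = −18. X's best response falls — the actions are strategic substitutes.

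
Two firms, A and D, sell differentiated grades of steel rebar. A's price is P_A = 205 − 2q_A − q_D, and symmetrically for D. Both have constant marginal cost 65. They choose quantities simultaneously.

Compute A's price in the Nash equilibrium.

Firm A's profit: π = q_A(205 − 2q_A − q_D) − 65q_A.
∂π/∂q_A = 140 − 4q_A − q_D = 0 ⇒ q_A = 35 − 0.25q_D.
Setting q_A = q_D in the reaction function: q_A = 35 − 0.25q_A, so q_A = 35 / 1.25 = 28.
P_A = 205 − 2·28 − 28 = 121.

121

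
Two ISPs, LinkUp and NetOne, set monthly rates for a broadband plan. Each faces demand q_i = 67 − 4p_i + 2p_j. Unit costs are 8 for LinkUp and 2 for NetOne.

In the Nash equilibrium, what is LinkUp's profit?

237.16

LinkUp's profit: π = (p_{LinkUp} − 8)(67 − 4p_{LinkUp} + 2p_{NetOne}).
∂π/∂p_{LinkUp} = 99 − 8p_{LinkUp} + 2p_{NetOne} = 0 ⇒ p_{LinkUp} = 12.375 + 0.25p_{NetOne}.
Similarly p_{NetOne} = 9.375 + 0.25p_{LinkUp}.
Substituting the second reaction function into the first: p_{LinkUp} = 12.375 + 0.25(9.375 + 0.25p_{LinkUp}), which gives 0.9375p_{LinkUp} = 471/32 ⇒ p_{LinkUp} = 15.7.
Then p_{NetOne} = 9.375 + 0.25·15.7 = 13.3.
q_{LinkUp} = 67 − 4·15.7 + 2·13.3 = 30.8.
Profit = (15.7 − 8)·30.8 = 237.16.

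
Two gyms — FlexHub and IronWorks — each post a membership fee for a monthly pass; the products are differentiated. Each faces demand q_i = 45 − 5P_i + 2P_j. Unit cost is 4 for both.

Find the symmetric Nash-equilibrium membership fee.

8.125

FlexHub's profit: π = (P_{FlexHub} − 4)(45 − 5P_{FlexHub} + 2P_{IronWorks}).
∂π/∂P_{FlexHub} = 65 − 10P_{FlexHub} + 2P_{IronWorks} = 0 ⇒ P_{FlexHub} = 6.5 + 0.2P_{IronWorks}.
Setting P_{FlexHub} = P_{IronWorks} in the reaction function: P_{FlexHub} = 6.5 + 0.2P_{FlexHub}, so P_{FlexHub} = 6.5 / 0.8 = 8.125.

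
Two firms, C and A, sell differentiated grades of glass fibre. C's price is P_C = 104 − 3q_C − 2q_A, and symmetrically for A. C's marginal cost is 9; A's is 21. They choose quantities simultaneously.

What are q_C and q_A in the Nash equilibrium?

Firm C's profit: π = q_C(104 − 3q_C − 2q_A) − 9q_C.
∂π/∂q_C = 95 − 6q_C − 2q_A = 0 ⇒ q_C = 95/6 − (1/3)q_A.
Similarly q_A = 83/6 − (1/3)q_C.
Plugging q_A into C's best response: q_C = 95/6 − (1/3)(83/6 − (1/3)q_C) ⇒ (8/9)q_C = 101/9, so q_C = 12.625.
Then q_A = 83/6 − (1/3)·12.625 = 9.625.

12.625, 9.625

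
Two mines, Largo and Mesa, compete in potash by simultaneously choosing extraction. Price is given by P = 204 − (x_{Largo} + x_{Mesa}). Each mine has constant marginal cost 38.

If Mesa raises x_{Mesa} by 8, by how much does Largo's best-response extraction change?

Mine Largo's profit: π = x_{Largo}(204 − (x_{Largo} + x_{Mesa})) − 38x_{Largo}.
∂π/∂x_{Largo} = 166 − 2x_{Largo} − x_{Mesa} = 0, so x_{Largo} = 83 − 0.5x_{Mesa}.
The reaction-function slope is −0.5, so an 8-unit rise in x_{Mesa} moves x_{Largo} by −0.5 × 8 = −4. Largo's best response falls — the actions are strategic substitutes.

-4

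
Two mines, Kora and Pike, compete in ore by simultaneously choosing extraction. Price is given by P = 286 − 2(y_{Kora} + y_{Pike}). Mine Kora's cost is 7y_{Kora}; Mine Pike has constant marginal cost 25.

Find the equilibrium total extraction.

90

Mine Kora's profit: π = y_{Kora}(286 − 2(y_{Kora} + y_{Pike})) − 7y_{Kora}.
∂π/∂y_{Kora} = 279 − 4y_{Kora} − 2y_{Pike} = 0, so y_{Kora} = 69.75 − 0.5y_{Pike}.
By the same steps for Pike: y_{Pike} = 65.25 − 0.5y_{Kora}.
Solving the two reaction functions simultaneously: (1 − (−0.5)(−0.5))y_{Kora} = 69.75 − 0.5·65.25, so 0.75y_{Kora} = 37.125 and y_{Kora} = 49.5.
Then y_{Pike} = 65.25 − 0.5·49.5 = 40.5.
Total extraction: 49.5 + 40.5 = 90.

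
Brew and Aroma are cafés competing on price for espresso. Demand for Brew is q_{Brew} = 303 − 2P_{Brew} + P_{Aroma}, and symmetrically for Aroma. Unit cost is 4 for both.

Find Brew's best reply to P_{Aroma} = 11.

Brew's profit: π = (P_{Brew} − 4)(303 − 2P_{Brew} + P_{Aroma}).
∂π/∂P_{Brew} = 311 − 4P_{Brew} + P_{Aroma} = 0 ⇒ P_{Brew} = 77.75 + 0.25P_{Aroma}.
At P_{Aroma} = 11: P_{Brew} = 77.75 + 0.25·11 = 80.5.

80.5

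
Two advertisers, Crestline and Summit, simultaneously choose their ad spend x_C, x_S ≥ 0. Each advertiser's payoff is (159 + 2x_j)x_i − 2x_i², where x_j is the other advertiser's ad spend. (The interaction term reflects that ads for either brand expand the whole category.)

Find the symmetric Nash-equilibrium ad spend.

79.5

Crestline's payoff is (159 + 2x_S)x_C − 2x_C².
∂π/∂x_C = 159 + 2x_S − 4x_C = 0, so x_C = 39.75 + 0.5x_S.
The game is symmetric, so in equilibrium x_S = x_C: the reaction function gives 0.5x_C = 39.75, hence x_C = 79.5.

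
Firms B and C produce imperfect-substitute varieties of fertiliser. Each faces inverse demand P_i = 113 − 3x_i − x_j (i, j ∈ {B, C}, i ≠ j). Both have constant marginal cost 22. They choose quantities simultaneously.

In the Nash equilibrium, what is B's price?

Firm B's profit: π = x_B(113 − 3x_B − x_C) − 22x_B.
∂π/∂x_B = 91 − 6x_B − x_C = 0 ⇒ x_B = 91/6 − (1/6)x_C.
Setting x_B = x_C in the reaction function: x_B = 91/6 − (1/6)x_B, so x_B = (91/6) / (7/6) = 13.
P_B = 113 − 3·13 − 13 = 61.

61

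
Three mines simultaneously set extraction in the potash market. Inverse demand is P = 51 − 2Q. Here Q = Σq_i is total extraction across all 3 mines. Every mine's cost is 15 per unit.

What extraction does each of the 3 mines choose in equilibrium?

A representative mine's profit is π_i = q_i(51 − 2Q) − 15q_i, with Q = q_i + Σ_{j≠i} q_j.
First-order condition: 36 − 4q_i − 2Σ_{j≠i} q_j = 0.
In a symmetric equilibrium every mine chooses the same q, so Σ_{j≠i} q_j = 2q. The condition becomes 36 − 8q = 0, giving q = 36/8 = 4.5.

4.5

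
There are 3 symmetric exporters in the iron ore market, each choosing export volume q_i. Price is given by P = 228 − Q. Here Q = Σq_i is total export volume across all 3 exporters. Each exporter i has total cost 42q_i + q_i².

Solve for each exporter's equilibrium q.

A representative exporter's profit is π_i = q_i(228 − Q) − 42q_i − q_i², with Q = q_i + Σ_{j≠i} q_j.
First-order condition: 186 − 4q_i − Σ_{j≠i} q_j = 0.
In a symmetric equilibrium every exporter chooses the same q, so Σ_{j≠i} q_j = 2q. The condition becomes 186 − 6q = 0, giving q = 186/6 = 31.

31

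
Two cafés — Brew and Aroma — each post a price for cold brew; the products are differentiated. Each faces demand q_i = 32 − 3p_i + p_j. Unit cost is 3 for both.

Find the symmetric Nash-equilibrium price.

Brew's profit: π = (p_{Brew} − 3)(32 − 3p_{Brew} + p_{Aroma}).
∂π/∂p_{Brew} = 41 − 6p_{Brew} + p_{Aroma} = 0 ⇒ p_{Brew} = 41/6 + (1/6)p_{Aroma}.
Setting p_{Brew} = p_{Aroma} in the reaction function: p_{Brew} = 41/6 + (1/6)p_{Brew}, so p_{Brew} = (41/6) / (5/6) = 8.2.

8.2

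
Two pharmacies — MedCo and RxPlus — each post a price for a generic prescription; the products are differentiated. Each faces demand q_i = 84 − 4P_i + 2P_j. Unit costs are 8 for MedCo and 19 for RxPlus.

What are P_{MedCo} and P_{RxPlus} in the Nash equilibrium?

20.8, 25.2

MedCo's profit: π = (P_{MedCo} − 8)(84 − 4P_{MedCo} + 2P_{RxPlus}).
∂π/∂P_{MedCo} = 116 − 8P_{MedCo} + 2P_{RxPlus} = 0 ⇒ P_{MedCo} = 14.5 + 0.25P_{RxPlus}.
Similarly P_{RxPlus} = 20 + 0.25P_{MedCo}.
Substituting the second reaction function into the first: P_{MedCo} = 14.5 + 0.25(20 + 0.25P_{MedCo}), which gives 0.9375P_{MedCo} = 19.5 ⇒ P_{MedCo} = 20.8.
Then P_{RxPlus} = 20 + 0.25·20.8 = 25.2.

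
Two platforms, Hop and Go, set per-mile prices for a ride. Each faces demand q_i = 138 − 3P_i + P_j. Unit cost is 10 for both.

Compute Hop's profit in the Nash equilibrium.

Hop's profit: π = (P_{Hop} − 10)(138 − 3P_{Hop} + P_{Go}).
∂π/∂P_{Hop} = 168 − 6P_{Hop} + P_{Go} = 0 ⇒ P_{Hop} = 28 + (1/6)P_{Go}.
Setting P_{Hop} = P_{Go} in the reaction function: P_{Hop} = 28 + (1/6)P_{Hop}, so P_{Hop} = 28 / (5/6) = 33.6.
q_{Hop} = 138 − 3·33.6 + 33.6 = 70.8.
Profit = (33.6 − 10)·70.8 = 1670.88.

1670.88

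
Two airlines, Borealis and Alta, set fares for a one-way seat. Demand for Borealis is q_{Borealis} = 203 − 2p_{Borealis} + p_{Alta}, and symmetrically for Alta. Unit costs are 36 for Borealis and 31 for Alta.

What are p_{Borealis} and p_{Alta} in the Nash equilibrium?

Borealis's profit: π = (p_{Borealis} − 36)(203 − 2p_{Borealis} + p_{Alta}).
∂π/∂p_{Borealis} = 275 − 4p_{Borealis} + p_{Alta} = 0 ⇒ p_{Borealis} = 68.75 + 0.25p_{Alta}.
Similarly p_{Alta} = 66.25 + 0.25p_{Borealis}.
Plugging p_{Alta} into Borealis's best response: p_{Borealis} = 68.75 + 0.25(66.25 + 0.25p_{Borealis}) ⇒ 0.9375p_{Borealis} = 85.3125, so p_{Borealis} = 91.
Then p_{Alta} = 66.25 + 0.25·91 = 89.

91, 89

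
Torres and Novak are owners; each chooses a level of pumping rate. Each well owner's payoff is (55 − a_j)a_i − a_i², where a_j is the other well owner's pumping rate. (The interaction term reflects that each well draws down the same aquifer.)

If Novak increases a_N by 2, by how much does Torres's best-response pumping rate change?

-1

Torres's payoff is (55 − a_N)a_T − a_T².
∂π/∂a_T = 55 − a_N − 2a_T = 0, so a_T = 27.5 − 0.5a_N.
The reaction-function slope is −0.5, so a 2-unit rise in a_N moves a_T by −0.5 × 2 = −1. Torres's best response falls — the actions are strategic substitutes.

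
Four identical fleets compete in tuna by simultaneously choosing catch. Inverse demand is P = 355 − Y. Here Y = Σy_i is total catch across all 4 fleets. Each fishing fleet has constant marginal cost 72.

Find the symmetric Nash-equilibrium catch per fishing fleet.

56.6

A representative fishing fleet's profit is π_i = y_i(355 − Y) − 72y_i, with Y = y_i + Σ_{j≠i} y_j.
First-order condition: 283 − 2y_i − Σ_{j≠i} y_j = 0.
Imposing symmetry (y_j = y for all j) turns Σ_{j≠i} y_j into 3y, so 283 = 5y and y = 56.6.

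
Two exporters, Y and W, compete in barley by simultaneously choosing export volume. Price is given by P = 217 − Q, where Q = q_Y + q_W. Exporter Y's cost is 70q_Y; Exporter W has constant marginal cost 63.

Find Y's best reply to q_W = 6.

Exporter Y's profit: π = q_Y(217 − (q_Y + q_W)) − 70q_Y.
∂π/∂q_Y = 147 − 2q_Y − q_W = 0, so q_Y = 73.5 − 0.5q_W.
At q_W = 6: q_Y = 73.5 − 0.5·6 = 70.5.

70.5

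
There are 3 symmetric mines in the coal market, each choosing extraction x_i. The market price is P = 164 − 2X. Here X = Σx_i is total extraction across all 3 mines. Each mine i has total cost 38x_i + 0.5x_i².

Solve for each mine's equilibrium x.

14

A representative mine's profit is π_i = x_i(164 − 2X) − 38x_i − 0.5x_i², with X = x_i + Σ_{j≠i} x_j.
First-order condition: 126 − 5x_i − 2Σ_{j≠i} x_j = 0.
Imposing symmetry (x_j = x for all j) turns Σ_{j≠i} x_j into 2x, so 126 = 9x and x = 14.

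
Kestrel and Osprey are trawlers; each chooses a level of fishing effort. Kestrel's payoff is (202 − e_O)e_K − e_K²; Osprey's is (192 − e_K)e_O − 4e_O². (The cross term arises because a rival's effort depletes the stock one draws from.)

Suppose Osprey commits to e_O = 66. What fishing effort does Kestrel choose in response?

68

Expanding Kestrel's payoff: 202e_K − e_Oe_K − e_K².
∂π/∂e_K = 202 − e_O − 2e_K = 0, so e_K = 101 − 0.5e_O.
At e_O = 66: e_K = 101 − 0.5·66 = 68.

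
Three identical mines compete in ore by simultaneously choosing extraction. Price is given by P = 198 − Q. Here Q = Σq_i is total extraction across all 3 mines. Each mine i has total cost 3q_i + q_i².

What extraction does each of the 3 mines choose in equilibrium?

32.5

A representative mine's profit is π_i = q_i(198 − Q) − 3q_i − q_i², with Q = q_i + Σ_{j≠i} q_j.
First-order condition: 195 − 4q_i − Σ_{j≠i} q_j = 0.
In a symmetric equilibrium every mine chooses the same q, so Σ_{j≠i} q_j = 2q. The condition becomes 195 − 6q = 0, giving q = 195/6 = 32.5.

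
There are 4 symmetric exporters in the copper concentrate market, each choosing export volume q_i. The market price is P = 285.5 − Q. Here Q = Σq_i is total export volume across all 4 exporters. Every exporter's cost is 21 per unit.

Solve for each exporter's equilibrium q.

52.9

A representative exporter's profit is π_i = q_i(285.5 − Q) − 21q_i, with Q = q_i + Σ_{j≠i} q_j.
First-order condition: 264.5 − 2q_i − Σ_{j≠i} q_j = 0.
Imposing symmetry (q_j = q for all j) turns Σ_{j≠i} q_j into 3q, so 264.5 = 5q and q = 52.9.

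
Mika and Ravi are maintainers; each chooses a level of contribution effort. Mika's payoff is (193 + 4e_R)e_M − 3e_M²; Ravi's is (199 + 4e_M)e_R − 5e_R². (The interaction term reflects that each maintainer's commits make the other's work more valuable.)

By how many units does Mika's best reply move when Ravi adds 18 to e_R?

12

Expanding Mika's payoff: 193e_M + 4e_Re_M − 3e_M².
∂π/∂e_M = 193 + 4e_R − 6e_M = 0, so e_M = 193/6 + (2/3)e_R.
The reaction-function slope is 2/3, so an 18-unit rise in e_R moves e_M by 2/3 × 18 = 12. Mika's best response rises — the actions are strategic complements.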